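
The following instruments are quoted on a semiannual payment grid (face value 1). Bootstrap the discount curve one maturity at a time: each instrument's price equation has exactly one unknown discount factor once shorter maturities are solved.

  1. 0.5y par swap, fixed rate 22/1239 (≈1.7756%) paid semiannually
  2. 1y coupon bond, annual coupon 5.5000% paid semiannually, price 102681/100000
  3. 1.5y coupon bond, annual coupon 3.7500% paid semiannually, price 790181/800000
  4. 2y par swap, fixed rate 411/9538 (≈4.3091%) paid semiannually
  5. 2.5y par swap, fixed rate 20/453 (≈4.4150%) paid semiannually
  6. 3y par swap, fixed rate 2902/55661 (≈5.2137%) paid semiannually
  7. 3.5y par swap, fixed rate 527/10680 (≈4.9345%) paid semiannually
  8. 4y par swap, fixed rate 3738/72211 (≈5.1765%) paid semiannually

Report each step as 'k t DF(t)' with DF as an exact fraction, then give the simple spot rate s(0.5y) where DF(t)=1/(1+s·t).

step 1 [0.5y] swap r/2=11/1239: DF=(1 − 11/1239·(0))/(1+11/1239) = 1239/1250 ≈ 0.991200
step 2 [1y] bond c/2=11/400: DF=(102681/100000 − 11/400·(0.991200))/(1+11/400) = 608/625 ≈ 0.972800
step 3 [1.5y] bond c/2=3/160: DF=(790181/800000 − 3/160·(0.991200+0.972800))/(1+3/160) = 4667/5000 ≈ 0.933400
step 4 [2y] swap r/2=411/19076: DF=(1 − 411/19076·(0.991200+0.972800+0.933400))/(1+411/19076) = 4589/5000 ≈ 0.917800
step 5 [2.5y] swap r/2=10/453: DF=(1 − 10/453·(0.991200+0.972800+0.933400+0.917800))/(1+10/453) = 112/125 ≈ 0.896000
step 6 [3y] swap r/2=1451/55661: DF=(1 − 1451/55661·(0.991200+0.972800+0.933400+0.917800+0.896000))/(1+1451/55661) = 8549/10000 ≈ 0.854900
step 7 [3.5y] swap r/2=527/21360: DF=(1 − 527/21360·(0.991200+0.972800+0.933400+0.917800+0.896000+0.854900))/(1+527/21360) = 8419/10000 ≈ 0.841900
step 8 [4y] swap r/2=1869/72211: DF=(1 − 1869/72211·(0.991200+0.972800+0.933400+0.917800+0.896000+0.854900+0.841900))/(1+1869/72211) = 8131/10000 ≈ 0.813100

1 1/2 1239/1250
2 1 608/625
3 3/2 4667/5000
4 2 4589/5000
5 5/2 112/125
6 3 8549/10000
7 7/2 8419/10000
8 4 8131/10000
s(0.5y) = (1/(1239/1250) − 1)/(1/2) = 22/1239 ≈ 1.7756%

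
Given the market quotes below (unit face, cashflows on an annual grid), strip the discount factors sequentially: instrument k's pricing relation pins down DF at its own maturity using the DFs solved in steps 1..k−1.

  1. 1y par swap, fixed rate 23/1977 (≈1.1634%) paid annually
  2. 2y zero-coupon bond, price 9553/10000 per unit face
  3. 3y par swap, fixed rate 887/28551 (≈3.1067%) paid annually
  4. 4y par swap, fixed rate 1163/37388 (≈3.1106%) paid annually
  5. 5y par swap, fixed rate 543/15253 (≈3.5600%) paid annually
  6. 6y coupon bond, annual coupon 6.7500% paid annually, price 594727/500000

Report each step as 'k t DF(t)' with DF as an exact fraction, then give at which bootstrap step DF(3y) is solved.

step 1 [1y] swap r/1=23/1977: DF=(1 − 23/1977·(0))/(1+23/1977) = 1977/2000 ≈ 0.988500
step 2 [2y] zero: DF = P = 9553/10000 ≈ 0.955300
step 3 [3y] swap r/1=887/28551: DF=(1 − 887/28551·(0.988500+0.955300))/(1+887/28551) = 9113/10000 ≈ 0.911300
step 4 [4y] swap r/1=1163/37388: DF=(1 − 1163/37388·(0.988500+0.955300+0.911300))/(1+1163/37388) = 8837/10000 ≈ 0.883700
step 5 [5y] swap r/1=543/15253: DF=(1 − 543/15253·(0.988500+0.955300+0.911300+0.883700))/(1+543/15253) = 8371/10000 ≈ 0.837100
step 6 [6y] bond c/1=27/400: DF=(594727/500000 − 27/400·(0.988500+0.955300+0.911300+0.883700+0.837100))/(1+27/400) = 8249/10000 ≈ 0.824900

1 1 1977/2000
2 2 9553/10000
3 3 9113/10000
4 4 8837/10000
5 5 8371/10000
6 6 8249/10000
DF(3y) is solved at step 3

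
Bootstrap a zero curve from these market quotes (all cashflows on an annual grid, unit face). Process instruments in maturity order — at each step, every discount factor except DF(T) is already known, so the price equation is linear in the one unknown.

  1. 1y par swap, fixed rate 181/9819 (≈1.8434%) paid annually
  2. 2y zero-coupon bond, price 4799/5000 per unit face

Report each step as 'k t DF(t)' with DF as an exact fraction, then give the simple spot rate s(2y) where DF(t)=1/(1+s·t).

step 1 [1y] swap r/1=181/9819: DF=(1 − 181/9819·(0))/(1+181/9819) = 9819/10000 ≈ 0.981900
step 2 [2y] zero: DF = P = 4799/5000 ≈ 0.959800

1 1 9819/10000
2 2 4799/5000
s(2y) = (1/(4799/5000) − 1)/(2) = 201/9598 ≈ 2.0942%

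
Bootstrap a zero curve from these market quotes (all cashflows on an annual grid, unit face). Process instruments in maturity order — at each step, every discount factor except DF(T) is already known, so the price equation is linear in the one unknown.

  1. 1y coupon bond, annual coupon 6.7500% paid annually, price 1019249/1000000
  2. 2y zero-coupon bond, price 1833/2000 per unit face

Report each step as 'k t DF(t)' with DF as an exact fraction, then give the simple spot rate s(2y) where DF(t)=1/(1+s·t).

1 1 2387/2500
2 2 1833/2000
s(2y) = (1/(1833/2000) − 1)/(2) = 167/3666 ≈ 4.5554%

step 1 [1y] bond c/1=27/400: DF=(1019249/1000000 − 27/400·(0))/(1+27/400) = 2387/2500 ≈ 0.954800
step 2 [2y] zero: DF = P = 1833/2000 ≈ 0.916500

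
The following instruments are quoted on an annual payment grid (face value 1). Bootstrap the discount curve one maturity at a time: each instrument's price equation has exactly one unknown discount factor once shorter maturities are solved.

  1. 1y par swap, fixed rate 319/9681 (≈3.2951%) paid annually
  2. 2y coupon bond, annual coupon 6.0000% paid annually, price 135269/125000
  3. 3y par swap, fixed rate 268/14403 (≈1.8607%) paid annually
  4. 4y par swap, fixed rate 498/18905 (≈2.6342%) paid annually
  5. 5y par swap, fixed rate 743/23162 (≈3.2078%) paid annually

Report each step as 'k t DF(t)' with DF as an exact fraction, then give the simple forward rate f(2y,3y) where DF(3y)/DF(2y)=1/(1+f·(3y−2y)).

1 1 9681/10000
2 2 9661/10000
3 3 1183/1250
4 4 2251/2500
5 5 4257/5000
f(2y,3y) = ((9661/10000)/(1183/1250) − 1)/(1) = 197/9464 ≈ 2.0816%

step 1 [1y] swap r/1=319/9681: DF=(1 − 319/9681·(0))/(1+319/9681) = 9681/10000 ≈ 0.968100
step 2 [2y] bond c/1=3/50: DF=(135269/125000 − 3/50·(0.968100))/(1+3/50) = 9661/10000 ≈ 0.966100
step 3 [3y] swap r/1=268/14403: DF=(1 − 268/14403·(0.968100+0.966100))/(1+268/14403) = 1183/1250 ≈ 0.946400
step 4 [4y] swap r/1=498/18905: DF=(1 − 498/18905·(0.968100+0.966100+0.946400))/(1+498/18905) = 2251/2500 ≈ 0.900400
step 5 [5y] swap r/1=743/23162: DF=(1 − 743/23162·(0.968100+0.966100+0.946400+0.900400))/(1+743/23162) = 4257/5000 ≈ 0.851400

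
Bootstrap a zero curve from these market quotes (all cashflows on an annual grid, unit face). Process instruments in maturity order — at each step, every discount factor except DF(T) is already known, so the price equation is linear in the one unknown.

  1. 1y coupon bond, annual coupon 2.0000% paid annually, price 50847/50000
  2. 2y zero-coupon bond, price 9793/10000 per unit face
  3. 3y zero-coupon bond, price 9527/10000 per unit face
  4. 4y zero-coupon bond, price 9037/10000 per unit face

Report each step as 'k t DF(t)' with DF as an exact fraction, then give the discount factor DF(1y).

1 1 997/1000
2 2 9793/10000
3 3 9527/10000
4 4 9037/10000
DF(1y) = 997/1000 ≈ 0.997000

step 1 [1y] bond c/1=1/50: DF=(50847/50000 − 1/50·(0))/(1+1/50) = 997/1000 ≈ 0.997000
step 2 [2y] zero: DF = P = 9793/10000 ≈ 0.979300
step 3 [3y] zero: DF = P = 9527/10000 ≈ 0.952700
step 4 [4y] zero: DF = P = 9037/10000 ≈ 0.903700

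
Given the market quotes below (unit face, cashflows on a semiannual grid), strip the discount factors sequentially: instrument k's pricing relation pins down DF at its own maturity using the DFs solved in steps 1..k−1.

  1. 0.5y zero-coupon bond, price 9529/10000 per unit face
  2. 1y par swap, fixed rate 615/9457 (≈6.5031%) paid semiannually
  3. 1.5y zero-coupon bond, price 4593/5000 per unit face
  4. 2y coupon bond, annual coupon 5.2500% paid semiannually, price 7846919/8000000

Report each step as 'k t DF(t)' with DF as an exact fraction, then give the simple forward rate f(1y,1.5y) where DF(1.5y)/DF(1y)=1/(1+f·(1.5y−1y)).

step 1 [0.5y] zero: DF = P = 9529/10000 ≈ 0.952900
step 2 [1y] swap r/2=615/18914: DF=(1 − 615/18914·(0.952900))/(1+615/18914) = 1877/2000 ≈ 0.938500
step 3 [1.5y] zero: DF = P = 4593/5000 ≈ 0.918600
step 4 [2y] bond c/2=21/800: DF=(7846919/8000000 − 21/800·(0.952900+0.938500+0.918600))/(1+21/800) = 8839/10000 ≈ 0.883900

1 1/2 9529/10000
2 1 1877/2000
3 3/2 4593/5000
4 2 8839/10000
f(1y,1.5y) = ((1877/2000)/(4593/5000) − 1)/(1/2) = 199/4593 ≈ 4.3327%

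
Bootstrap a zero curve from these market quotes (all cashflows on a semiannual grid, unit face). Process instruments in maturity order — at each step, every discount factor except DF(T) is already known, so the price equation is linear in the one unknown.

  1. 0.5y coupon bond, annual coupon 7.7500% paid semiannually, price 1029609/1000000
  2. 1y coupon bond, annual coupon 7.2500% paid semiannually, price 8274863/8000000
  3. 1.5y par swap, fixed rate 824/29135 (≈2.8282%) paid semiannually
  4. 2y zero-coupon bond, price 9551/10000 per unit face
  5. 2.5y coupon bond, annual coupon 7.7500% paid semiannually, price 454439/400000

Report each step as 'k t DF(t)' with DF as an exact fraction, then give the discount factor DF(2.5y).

step 1 [0.5y] bond c/2=31/800: DF=(1029609/1000000 − 31/800·(0))/(1+31/800) = 1239/1250 ≈ 0.991200
step 2 [1y] bond c/2=29/800: DF=(8274863/8000000 − 29/800·(0.991200))/(1+29/800) = 1927/2000 ≈ 0.963500
step 3 [1.5y] swap r/2=412/29135: DF=(1 − 412/29135·(0.991200+0.963500))/(1+412/29135) = 2397/2500 ≈ 0.958800
step 4 [2y] zero: DF = P = 9551/10000 ≈ 0.955100
step 5 [2.5y] bond c/2=31/800: DF=(454439/400000 − 31/800·(0.991200+0.963500+0.958800+0.955100))/(1+31/800) = 4747/5000 ≈ 0.949400

1 1/2 1239/1250
2 1 1927/2000
3 3/2 2397/2500
4 2 9551/10000
5 5/2 4747/5000
DF(2.5y) = 4747/5000 ≈ 0.949400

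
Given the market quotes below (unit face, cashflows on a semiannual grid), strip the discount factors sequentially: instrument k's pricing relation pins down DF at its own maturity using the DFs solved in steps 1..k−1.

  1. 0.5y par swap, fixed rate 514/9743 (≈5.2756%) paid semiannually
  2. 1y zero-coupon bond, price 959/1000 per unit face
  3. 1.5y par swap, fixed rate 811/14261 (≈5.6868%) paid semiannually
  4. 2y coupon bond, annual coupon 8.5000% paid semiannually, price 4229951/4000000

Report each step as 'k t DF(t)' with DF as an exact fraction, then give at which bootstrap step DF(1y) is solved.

step 1 [0.5y] swap r/2=257/9743: DF=(1 − 257/9743·(0))/(1+257/9743) = 9743/10000 ≈ 0.974300
step 2 [1y] zero: DF = P = 959/1000 ≈ 0.959000
step 3 [1.5y] swap r/2=811/28522: DF=(1 − 811/28522·(0.974300+0.959000))/(1+811/28522) = 9189/10000 ≈ 0.918900
step 4 [2y] bond c/2=17/400: DF=(4229951/4000000 − 17/400·(0.974300+0.959000+0.918900))/(1+17/400) = 8981/10000 ≈ 0.898100

1 1/2 9743/10000
2 1 959/1000
3 3/2 9189/10000
4 2 8981/10000
DF(1y) is solved at step 2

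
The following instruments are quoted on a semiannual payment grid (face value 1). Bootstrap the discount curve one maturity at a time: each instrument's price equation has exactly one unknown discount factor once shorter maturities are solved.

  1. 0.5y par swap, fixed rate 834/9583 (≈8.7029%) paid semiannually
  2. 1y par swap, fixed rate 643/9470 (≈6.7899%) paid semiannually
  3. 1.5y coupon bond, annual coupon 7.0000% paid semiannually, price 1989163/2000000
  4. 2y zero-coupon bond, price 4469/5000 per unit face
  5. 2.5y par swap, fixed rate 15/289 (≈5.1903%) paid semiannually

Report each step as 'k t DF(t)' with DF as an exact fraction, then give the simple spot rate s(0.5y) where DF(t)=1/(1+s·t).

1 1/2 9583/10000
2 1 9357/10000
3 3/2 8969/10000
4 2 4469/5000
5 5/2 1763/2000
s(0.5y) = (1/(9583/10000) − 1)/(1/2) = 834/9583 ≈ 8.7029%

step 1 [0.5y] swap r/2=417/9583: DF=(1 − 417/9583·(0))/(1+417/9583) = 9583/10000 ≈ 0.958300
step 2 [1y] swap r/2=643/18940: DF=(1 − 643/18940·(0.958300))/(1+643/18940) = 9357/10000 ≈ 0.935700
step 3 [1.5y] bond c/2=7/200: DF=(1989163/2000000 − 7/200·(0.958300+0.935700))/(1+7/200) = 8969/10000 ≈ 0.896900
step 4 [2y] zero: DF = P = 4469/5000 ≈ 0.893800
step 5 [2.5y] swap r/2=15/578: DF=(1 − 15/578·(0.958300+0.935700+0.896900+0.893800))/(1+15/578) = 1763/2000 ≈ 0.881500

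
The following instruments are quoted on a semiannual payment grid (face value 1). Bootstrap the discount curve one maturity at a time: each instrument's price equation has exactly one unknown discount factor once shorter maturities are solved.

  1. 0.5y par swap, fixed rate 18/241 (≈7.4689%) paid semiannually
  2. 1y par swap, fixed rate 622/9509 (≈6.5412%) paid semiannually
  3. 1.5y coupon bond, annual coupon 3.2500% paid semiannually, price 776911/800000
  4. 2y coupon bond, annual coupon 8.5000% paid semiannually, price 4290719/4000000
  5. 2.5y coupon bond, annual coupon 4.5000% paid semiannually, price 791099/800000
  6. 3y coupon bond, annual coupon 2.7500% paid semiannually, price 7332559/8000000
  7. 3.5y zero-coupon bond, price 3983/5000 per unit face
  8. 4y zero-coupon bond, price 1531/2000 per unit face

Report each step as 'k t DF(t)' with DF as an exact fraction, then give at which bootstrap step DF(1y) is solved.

1 1/2 241/250
2 1 4689/5000
3 3/2 2313/2500
4 2 9137/10000
5 5/2 553/625
6 3 4207/5000
7 7/2 3983/5000
8 4 1531/2000
DF(1y) is solved at step 2

step 1 [0.5y] swap r/2=9/241: DF=(1 − 9/241·(0))/(1+9/241) = 241/250 ≈ 0.964000
step 2 [1y] swap r/2=311/9509: DF=(1 − 311/9509·(0.964000))/(1+311/9509) = 4689/5000 ≈ 0.937800
step 3 [1.5y] bond c/2=13/800: DF=(776911/800000 − 13/800·(0.964000+0.937800))/(1+13/800) = 2313/2500 ≈ 0.925200
step 4 [2y] bond c/2=17/400: DF=(4290719/4000000 − 17/400·(0.964000+0.937800+0.925200))/(1+17/400) = 9137/10000 ≈ 0.913700
step 5 [2.5y] bond c/2=9/400: DF=(791099/800000 − 9/400·(0.964000+0.937800+0.925200+0.913700))/(1+9/400) = 553/625 ≈ 0.884800
step 6 [3y] bond c/2=11/800: DF=(7332559/8000000 − 11/800·(0.964000+0.937800+0.925200+0.913700+0.884800))/(1+11/800) = 4207/5000 ≈ 0.841400
step 7 [3.5y] zero: DF = P = 3983/5000 ≈ 0.796600
step 8 [4y] zero: DF = P = 1531/2000 ≈ 0.765500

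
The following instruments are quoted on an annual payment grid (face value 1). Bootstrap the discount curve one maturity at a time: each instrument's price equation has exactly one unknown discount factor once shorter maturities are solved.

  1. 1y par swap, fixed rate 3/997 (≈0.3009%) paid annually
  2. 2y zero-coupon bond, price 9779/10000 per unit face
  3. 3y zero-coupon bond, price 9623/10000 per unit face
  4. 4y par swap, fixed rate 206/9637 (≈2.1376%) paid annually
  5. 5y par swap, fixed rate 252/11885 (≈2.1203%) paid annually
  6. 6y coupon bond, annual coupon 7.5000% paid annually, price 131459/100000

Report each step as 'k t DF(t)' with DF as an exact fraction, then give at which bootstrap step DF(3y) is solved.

step 1 [1y] swap r/1=3/997: DF=(1 − 3/997·(0))/(1+3/997) = 997/1000 ≈ 0.997000
step 2 [2y] zero: DF = P = 9779/10000 ≈ 0.977900
step 3 [3y] zero: DF = P = 9623/10000 ≈ 0.962300
step 4 [4y] swap r/1=206/9637: DF=(1 − 206/9637·(0.997000+0.977900+0.962300))/(1+206/9637) = 1147/1250 ≈ 0.917600
step 5 [5y] swap r/1=252/11885: DF=(1 − 252/11885·(0.997000+0.977900+0.962300+0.917600))/(1+252/11885) = 562/625 ≈ 0.899200
step 6 [6y] bond c/1=3/40: DF=(131459/100000 − 3/40·(0.997000+0.977900+0.962300+0.917600+0.899200))/(1+3/40) = 557/625 ≈ 0.891200

1 1 997/1000
2 2 9779/10000
3 3 9623/10000
4 4 1147/1250
5 5 562/625
6 6 557/625
DF(3y) is solved at step 3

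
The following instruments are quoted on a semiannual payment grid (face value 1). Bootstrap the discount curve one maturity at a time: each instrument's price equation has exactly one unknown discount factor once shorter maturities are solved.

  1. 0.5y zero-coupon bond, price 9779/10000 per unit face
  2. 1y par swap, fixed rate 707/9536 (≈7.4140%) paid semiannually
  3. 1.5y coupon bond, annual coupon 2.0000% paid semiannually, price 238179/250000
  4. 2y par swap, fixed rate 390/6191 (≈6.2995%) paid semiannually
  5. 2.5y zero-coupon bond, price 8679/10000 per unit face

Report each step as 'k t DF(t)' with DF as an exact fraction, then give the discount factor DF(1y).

step 1 [0.5y] zero: DF = P = 9779/10000 ≈ 0.977900
step 2 [1y] swap r/2=707/19072: DF=(1 − 707/19072·(0.977900))/(1+707/19072) = 9293/10000 ≈ 0.929300
step 3 [1.5y] bond c/2=1/100: DF=(238179/250000 − 1/100·(0.977900+0.929300))/(1+1/100) = 2311/2500 ≈ 0.924400
step 4 [2y] swap r/2=195/6191: DF=(1 − 195/6191·(0.977900+0.929300+0.924400))/(1+195/6191) = 883/1000 ≈ 0.883000
step 5 [2.5y] zero: DF = P = 8679/10000 ≈ 0.867900

1 1/2 9779/10000
2 1 9293/10000
3 3/2 2311/2500
4 2 883/1000
5 5/2 8679/10000
DF(1y) = 9293/10000 ≈ 0.929300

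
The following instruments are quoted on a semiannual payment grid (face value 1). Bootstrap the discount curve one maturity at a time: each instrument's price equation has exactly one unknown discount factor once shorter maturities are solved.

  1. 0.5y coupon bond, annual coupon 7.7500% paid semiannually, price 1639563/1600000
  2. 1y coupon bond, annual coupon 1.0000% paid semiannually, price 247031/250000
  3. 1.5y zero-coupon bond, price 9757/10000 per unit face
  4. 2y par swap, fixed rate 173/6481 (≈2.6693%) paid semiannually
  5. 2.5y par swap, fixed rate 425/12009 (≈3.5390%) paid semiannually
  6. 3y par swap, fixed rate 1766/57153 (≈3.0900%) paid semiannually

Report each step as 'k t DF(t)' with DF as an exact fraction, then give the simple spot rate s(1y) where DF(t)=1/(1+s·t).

step 1 [0.5y] bond c/2=31/800: DF=(1639563/1600000 − 31/800·(0))/(1+31/800) = 1973/2000 ≈ 0.986500
step 2 [1y] bond c/2=1/200: DF=(247031/250000 − 1/200·(0.986500))/(1+1/200) = 9783/10000 ≈ 0.978300
step 3 [1.5y] zero: DF = P = 9757/10000 ≈ 0.975700
step 4 [2y] swap r/2=173/12962: DF=(1 − 173/12962·(0.986500+0.978300+0.975700))/(1+173/12962) = 9481/10000 ≈ 0.948100
step 5 [2.5y] swap r/2=425/24018: DF=(1 − 425/24018·(0.986500+0.978300+0.975700+0.948100))/(1+425/24018) = 183/200 ≈ 0.915000
step 6 [3y] swap r/2=883/57153: DF=(1 − 883/57153·(0.986500+0.978300+0.975700+0.948100+0.915000))/(1+883/57153) = 9117/10000 ≈ 0.911700

1 1/2 1973/2000
2 1 9783/10000
3 3/2 9757/10000
4 2 9481/10000
5 5/2 183/200
6 3 9117/10000
s(1y) = (1/(9783/10000) − 1)/(1) = 217/9783 ≈ 2.2181%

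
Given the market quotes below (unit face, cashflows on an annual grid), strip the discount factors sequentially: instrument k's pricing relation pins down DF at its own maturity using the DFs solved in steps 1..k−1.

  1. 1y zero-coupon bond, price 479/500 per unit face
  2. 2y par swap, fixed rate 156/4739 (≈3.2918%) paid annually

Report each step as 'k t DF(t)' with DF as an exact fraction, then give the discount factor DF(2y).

1 1 479/500
2 2 586/625
DF(2y) = 586/625 ≈ 0.937600

step 1 [1y] zero: DF = P = 479/500 ≈ 0.958000
step 2 [2y] swap r/1=156/4739: DF=(1 − 156/4739·(0.958000))/(1+156/4739) = 586/625 ≈ 0.937600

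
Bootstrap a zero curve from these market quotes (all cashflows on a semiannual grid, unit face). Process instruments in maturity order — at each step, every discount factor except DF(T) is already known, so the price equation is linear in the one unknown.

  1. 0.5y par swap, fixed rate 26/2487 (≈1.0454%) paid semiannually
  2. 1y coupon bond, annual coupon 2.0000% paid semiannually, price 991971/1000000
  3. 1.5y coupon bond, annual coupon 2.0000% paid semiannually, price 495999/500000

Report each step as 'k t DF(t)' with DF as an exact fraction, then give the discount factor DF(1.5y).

1 1/2 2487/2500
2 1 9723/10000
3 3/2 9627/10000
DF(1.5y) = 9627/10000 ≈ 0.962700

step 1 [0.5y] swap r/2=13/2487: DF=(1 − 13/2487·(0))/(1+13/2487) = 2487/2500 ≈ 0.994800
step 2 [1y] bond c/2=1/100: DF=(991971/1000000 − 1/100·(0.994800))/(1+1/100) = 9723/10000 ≈ 0.972300
step 3 [1.5y] bond c/2=1/100: DF=(495999/500000 − 1/100·(0.994800+0.972300))/(1+1/100) = 9627/10000 ≈ 0.962700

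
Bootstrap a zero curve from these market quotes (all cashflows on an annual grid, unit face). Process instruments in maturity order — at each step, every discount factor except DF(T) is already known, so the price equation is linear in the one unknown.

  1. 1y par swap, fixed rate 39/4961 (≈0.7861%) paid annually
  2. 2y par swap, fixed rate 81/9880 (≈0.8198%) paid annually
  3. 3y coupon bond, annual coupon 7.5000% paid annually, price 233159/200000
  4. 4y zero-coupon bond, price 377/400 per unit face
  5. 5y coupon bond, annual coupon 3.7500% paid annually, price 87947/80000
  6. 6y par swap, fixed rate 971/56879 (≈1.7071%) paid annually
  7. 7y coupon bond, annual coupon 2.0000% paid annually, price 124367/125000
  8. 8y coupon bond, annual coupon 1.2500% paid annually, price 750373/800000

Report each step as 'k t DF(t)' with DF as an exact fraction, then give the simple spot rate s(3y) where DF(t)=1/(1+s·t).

1 1 4961/5000
2 2 4919/5000
3 3 4733/5000
4 4 377/400
5 5 9199/10000
6 6 9029/10000
7 7 8639/10000
8 8 1691/2000
s(3y) = (1/(4733/5000) − 1)/(3) = 89/4733 ≈ 1.8804%

step 1 [1y] swap r/1=39/4961: DF=(1 − 39/4961·(0))/(1+39/4961) = 4961/5000 ≈ 0.992200
step 2 [2y] swap r/1=81/9880: DF=(1 − 81/9880·(0.992200))/(1+81/9880) = 4919/5000 ≈ 0.983800
step 3 [3y] bond c/1=3/40: DF=(233159/200000 − 3/40·(0.992200+0.983800))/(1+3/40) = 4733/5000 ≈ 0.946600
step 4 [4y] zero: DF = P = 377/400 ≈ 0.942500
step 5 [5y] bond c/1=3/80: DF=(87947/80000 − 3/80·(0.992200+0.983800+0.946600+0.942500))/(1+3/80) = 9199/10000 ≈ 0.919900
step 6 [6y] swap r/1=971/56879: DF=(1 − 971/56879·(0.992200+0.983800+0.946600+0.942500+0.919900))/(1+971/56879) = 9029/10000 ≈ 0.902900
step 7 [7y] bond c/1=1/50: DF=(124367/125000 − 1/50·(0.992200+0.983800+0.946600+0.942500+0.919900+0.902900))/(1+1/50) = 8639/10000 ≈ 0.863900
step 8 [8y] bond c/1=1/80: DF=(750373/800000 − 1/80·(0.992200+0.983800+0.946600+0.942500+0.919900+0.902900+0.863900))/(1+1/80) = 1691/2000 ≈ 0.845500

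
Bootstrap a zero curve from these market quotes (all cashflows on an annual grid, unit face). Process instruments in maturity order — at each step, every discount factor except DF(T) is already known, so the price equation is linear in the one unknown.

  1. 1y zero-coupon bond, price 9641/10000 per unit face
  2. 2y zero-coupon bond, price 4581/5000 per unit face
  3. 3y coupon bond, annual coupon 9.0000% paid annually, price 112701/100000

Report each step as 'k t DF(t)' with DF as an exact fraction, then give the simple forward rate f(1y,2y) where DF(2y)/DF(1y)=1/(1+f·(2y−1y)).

step 1 [1y] zero: DF = P = 9641/10000 ≈ 0.964100
step 2 [2y] zero: DF = P = 4581/5000 ≈ 0.916200
step 3 [3y] bond c/1=9/100: DF=(112701/100000 − 9/100·(0.964100+0.916200))/(1+9/100) = 8787/10000 ≈ 0.878700

1 1 9641/10000
2 2 4581/5000
3 3 8787/10000
f(1y,2y) = ((9641/10000)/(4581/5000) − 1)/(1) = 479/9162 ≈ 5.2281%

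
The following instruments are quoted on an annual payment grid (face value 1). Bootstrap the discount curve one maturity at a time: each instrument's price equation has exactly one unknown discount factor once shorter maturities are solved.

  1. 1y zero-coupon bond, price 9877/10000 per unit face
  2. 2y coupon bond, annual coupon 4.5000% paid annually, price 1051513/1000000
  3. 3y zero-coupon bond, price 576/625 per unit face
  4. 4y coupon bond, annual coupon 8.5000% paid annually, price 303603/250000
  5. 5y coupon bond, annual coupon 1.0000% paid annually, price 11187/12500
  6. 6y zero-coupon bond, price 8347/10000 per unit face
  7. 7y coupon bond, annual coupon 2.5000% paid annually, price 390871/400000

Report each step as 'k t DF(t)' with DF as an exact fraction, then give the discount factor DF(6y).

1 1 9877/10000
2 2 9637/10000
3 3 576/625
4 4 4471/5000
5 5 1061/1250
6 6 8347/10000
7 7 2051/2500
DF(6y) = 8347/10000 ≈ 0.834700

step 1 [1y] zero: DF = P = 9877/10000 ≈ 0.987700
step 2 [2y] bond c/1=9/200: DF=(1051513/1000000 − 9/200·(0.987700))/(1+9/200) = 9637/10000 ≈ 0.963700
step 3 [3y] zero: DF = P = 576/625 ≈ 0.921600
step 4 [4y] bond c/1=17/200: DF=(303603/250000 − 17/200·(0.987700+0.963700+0.921600))/(1+17/200) = 4471/5000 ≈ 0.894200
step 5 [5y] bond c/1=1/100: DF=(11187/12500 − 1/100·(0.987700+0.963700+0.921600+0.894200))/(1+1/100) = 1061/1250 ≈ 0.848800
step 6 [6y] zero: DF = P = 8347/10000 ≈ 0.834700
step 7 [7y] bond c/1=1/40: DF=(390871/400000 − 1/40·(0.987700+0.963700+0.921600+0.894200+0.848800+0.834700))/(1+1/40) = 2051/2500 ≈ 0.820400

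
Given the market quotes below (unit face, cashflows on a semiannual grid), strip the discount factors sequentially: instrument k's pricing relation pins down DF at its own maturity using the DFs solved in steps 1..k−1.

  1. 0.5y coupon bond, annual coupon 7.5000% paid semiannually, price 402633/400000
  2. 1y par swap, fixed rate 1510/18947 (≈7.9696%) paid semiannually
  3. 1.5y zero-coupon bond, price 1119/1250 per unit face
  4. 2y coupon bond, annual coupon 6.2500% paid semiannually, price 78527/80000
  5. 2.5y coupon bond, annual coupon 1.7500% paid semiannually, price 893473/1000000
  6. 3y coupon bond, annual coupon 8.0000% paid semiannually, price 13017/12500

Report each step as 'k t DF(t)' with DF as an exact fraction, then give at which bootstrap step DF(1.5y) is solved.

step 1 [0.5y] bond c/2=3/80: DF=(402633/400000 − 3/80·(0))/(1+3/80) = 4851/5000 ≈ 0.970200
step 2 [1y] swap r/2=755/18947: DF=(1 − 755/18947·(0.970200))/(1+755/18947) = 1849/2000 ≈ 0.924500
step 3 [1.5y] zero: DF = P = 1119/1250 ≈ 0.895200
step 4 [2y] bond c/2=1/32: DF=(78527/80000 − 1/32·(0.970200+0.924500+0.895200))/(1+1/32) = 8673/10000 ≈ 0.867300
step 5 [2.5y] bond c/2=7/800: DF=(893473/1000000 − 7/800·(0.970200+0.924500+0.895200+0.867300))/(1+7/800) = 427/500 ≈ 0.854000
step 6 [3y] bond c/2=1/25: DF=(13017/12500 − 1/25·(0.970200+0.924500+0.895200+0.867300+0.854000))/(1+1/25) = 4139/5000 ≈ 0.827800

1 1/2 4851/5000
2 1 1849/2000
3 3/2 1119/1250
4 2 8673/10000
5 5/2 427/500
6 3 4139/5000
DF(1.5y) is solved at step 3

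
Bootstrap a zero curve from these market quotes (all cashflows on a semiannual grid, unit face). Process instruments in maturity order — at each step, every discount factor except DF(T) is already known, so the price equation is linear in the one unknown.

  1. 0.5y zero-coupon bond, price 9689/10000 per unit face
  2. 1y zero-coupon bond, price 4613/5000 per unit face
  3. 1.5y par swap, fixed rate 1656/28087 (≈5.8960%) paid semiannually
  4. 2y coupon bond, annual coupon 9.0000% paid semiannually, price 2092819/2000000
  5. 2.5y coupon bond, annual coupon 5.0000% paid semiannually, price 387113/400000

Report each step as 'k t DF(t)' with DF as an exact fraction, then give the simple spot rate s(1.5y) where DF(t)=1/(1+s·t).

step 1 [0.5y] zero: DF = P = 9689/10000 ≈ 0.968900
step 2 [1y] zero: DF = P = 4613/5000 ≈ 0.922600
step 3 [1.5y] swap r/2=828/28087: DF=(1 − 828/28087·(0.968900+0.922600))/(1+828/28087) = 2293/2500 ≈ 0.917200
step 4 [2y] bond c/2=9/200: DF=(2092819/2000000 − 9/200·(0.968900+0.922600+0.917200))/(1+9/200) = 2201/2500 ≈ 0.880400
step 5 [2.5y] bond c/2=1/40: DF=(387113/400000 − 1/40·(0.968900+0.922600+0.917200+0.880400))/(1+1/40) = 4271/5000 ≈ 0.854200

1 1/2 9689/10000
2 1 4613/5000
3 3/2 2293/2500
4 2 2201/2500
5 5/2 4271/5000
s(1.5y) = (1/(2293/2500) − 1)/(3/2) = 138/2293 ≈ 6.0183%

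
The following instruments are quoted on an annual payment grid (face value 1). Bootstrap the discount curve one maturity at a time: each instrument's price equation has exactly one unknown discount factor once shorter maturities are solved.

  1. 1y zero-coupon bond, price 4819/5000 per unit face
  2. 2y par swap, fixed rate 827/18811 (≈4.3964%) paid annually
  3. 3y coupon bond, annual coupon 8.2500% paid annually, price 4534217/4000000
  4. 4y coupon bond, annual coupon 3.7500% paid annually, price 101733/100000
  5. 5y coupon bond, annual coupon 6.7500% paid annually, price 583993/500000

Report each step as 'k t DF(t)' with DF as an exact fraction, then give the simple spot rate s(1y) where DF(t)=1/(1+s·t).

1 1 4819/5000
2 2 9173/10000
3 3 4519/5000
4 4 8799/10000
5 5 539/625
s(1y) = (1/(4819/5000) − 1)/(1) = 181/4819 ≈ 3.7560%

step 1 [1y] zero: DF = P = 4819/5000 ≈ 0.963800
step 2 [2y] swap r/1=827/18811: DF=(1 − 827/18811·(0.963800))/(1+827/18811) = 9173/10000 ≈ 0.917300
step 3 [3y] bond c/1=33/400: DF=(4534217/4000000 − 33/400·(0.963800+0.917300))/(1+33/400) = 4519/5000 ≈ 0.903800
step 4 [4y] bond c/1=3/80: DF=(101733/100000 − 3/80·(0.963800+0.917300+0.903800))/(1+3/80) = 8799/10000 ≈ 0.879900
step 5 [5y] bond c/1=27/400: DF=(583993/500000 − 27/400·(0.963800+0.917300+0.903800+0.879900))/(1+27/400) = 539/625 ≈ 0.862400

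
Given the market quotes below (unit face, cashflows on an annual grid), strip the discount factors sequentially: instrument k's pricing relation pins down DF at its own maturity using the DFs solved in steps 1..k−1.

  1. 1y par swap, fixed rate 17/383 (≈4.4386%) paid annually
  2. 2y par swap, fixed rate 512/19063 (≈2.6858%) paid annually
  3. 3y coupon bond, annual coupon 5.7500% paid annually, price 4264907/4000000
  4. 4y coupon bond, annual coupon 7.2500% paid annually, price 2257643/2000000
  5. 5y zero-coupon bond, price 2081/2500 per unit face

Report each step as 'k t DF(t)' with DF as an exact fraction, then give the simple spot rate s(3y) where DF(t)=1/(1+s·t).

1 1 383/400
2 2 593/625
3 3 4523/5000
4 4 69/80
5 5 2081/2500
s(3y) = (1/(4523/5000) − 1)/(3) = 159/4523 ≈ 3.5154%

step 1 [1y] swap r/1=17/383: DF=(1 − 17/383·(0))/(1+17/383) = 383/400 ≈ 0.957500
step 2 [2y] swap r/1=512/19063: DF=(1 − 512/19063·(0.957500))/(1+512/19063) = 593/625 ≈ 0.948800
step 3 [3y] bond c/1=23/400: DF=(4264907/4000000 − 23/400·(0.957500+0.948800))/(1+23/400) = 4523/5000 ≈ 0.904600
step 4 [4y] bond c/1=29/400: DF=(2257643/2000000 − 29/400·(0.957500+0.948800+0.904600))/(1+29/400) = 69/80 ≈ 0.862500
step 5 [5y] zero: DF = P = 2081/2500 ≈ 0.832400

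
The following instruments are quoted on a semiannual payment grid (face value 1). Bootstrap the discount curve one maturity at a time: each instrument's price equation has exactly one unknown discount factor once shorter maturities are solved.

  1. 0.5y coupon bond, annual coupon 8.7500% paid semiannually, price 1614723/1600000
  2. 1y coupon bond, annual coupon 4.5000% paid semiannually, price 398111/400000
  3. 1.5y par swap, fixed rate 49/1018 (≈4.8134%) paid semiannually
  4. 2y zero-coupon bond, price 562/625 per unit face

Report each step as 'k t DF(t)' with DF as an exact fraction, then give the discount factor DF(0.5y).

step 1 [0.5y] bond c/2=7/160: DF=(1614723/1600000 − 7/160·(0))/(1+7/160) = 9669/10000 ≈ 0.966900
step 2 [1y] bond c/2=9/400: DF=(398111/400000 − 9/400·(0.966900))/(1+9/400) = 9521/10000 ≈ 0.952100
step 3 [1.5y] swap r/2=49/2036: DF=(1 − 49/2036·(0.966900+0.952100))/(1+49/2036) = 4657/5000 ≈ 0.931400
step 4 [2y] zero: DF = P = 562/625 ≈ 0.899200

1 1/2 9669/10000
2 1 9521/10000
3 3/2 4657/5000
4 2 562/625
DF(0.5y) = 9669/10000 ≈ 0.966900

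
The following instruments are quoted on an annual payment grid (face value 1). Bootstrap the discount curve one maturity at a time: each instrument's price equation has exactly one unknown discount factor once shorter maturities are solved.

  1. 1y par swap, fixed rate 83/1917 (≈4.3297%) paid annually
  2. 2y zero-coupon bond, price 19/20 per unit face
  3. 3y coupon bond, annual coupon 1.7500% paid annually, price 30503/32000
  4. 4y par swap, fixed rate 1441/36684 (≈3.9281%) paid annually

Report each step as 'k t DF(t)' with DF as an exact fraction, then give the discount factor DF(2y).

1 1 1917/2000
2 2 19/20
3 3 113/125
4 4 8559/10000
DF(2y) = 19/20 ≈ 0.950000

step 1 [1y] swap r/1=83/1917: DF=(1 − 83/1917·(0))/(1+83/1917) = 1917/2000 ≈ 0.958500
step 2 [2y] zero: DF = P = 19/20 ≈ 0.950000
step 3 [3y] bond c/1=7/400: DF=(30503/32000 − 7/400·(0.958500+0.950000))/(1+7/400) = 113/125 ≈ 0.904000
step 4 [4y] swap r/1=1441/36684: DF=(1 − 1441/36684·(0.958500+0.950000+0.904000))/(1+1441/36684) = 8559/10000 ≈ 0.855900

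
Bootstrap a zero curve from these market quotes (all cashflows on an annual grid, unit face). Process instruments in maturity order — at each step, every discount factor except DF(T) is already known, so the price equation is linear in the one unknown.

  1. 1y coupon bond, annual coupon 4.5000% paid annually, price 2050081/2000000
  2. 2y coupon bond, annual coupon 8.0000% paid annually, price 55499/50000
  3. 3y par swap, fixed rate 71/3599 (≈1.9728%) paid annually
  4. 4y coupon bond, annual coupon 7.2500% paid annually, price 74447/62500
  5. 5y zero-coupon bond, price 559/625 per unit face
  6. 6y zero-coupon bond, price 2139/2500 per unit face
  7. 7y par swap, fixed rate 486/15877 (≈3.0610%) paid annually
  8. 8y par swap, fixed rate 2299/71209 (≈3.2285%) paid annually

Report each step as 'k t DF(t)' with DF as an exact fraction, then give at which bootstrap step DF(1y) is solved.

step 1 [1y] bond c/1=9/200: DF=(2050081/2000000 − 9/200·(0))/(1+9/200) = 9809/10000 ≈ 0.980900
step 2 [2y] bond c/1=2/25: DF=(55499/50000 − 2/25·(0.980900))/(1+2/25) = 9551/10000 ≈ 0.955100
step 3 [3y] swap r/1=71/3599: DF=(1 − 71/3599·(0.980900+0.955100))/(1+71/3599) = 1179/1250 ≈ 0.943200
step 4 [4y] bond c/1=29/400: DF=(74447/62500 − 29/400·(0.980900+0.955100+0.943200))/(1+29/400) = 229/250 ≈ 0.916000
step 5 [5y] zero: DF = P = 559/625 ≈ 0.894400
step 6 [6y] zero: DF = P = 2139/2500 ≈ 0.855600
step 7 [7y] swap r/1=486/15877: DF=(1 − 486/15877·(0.980900+0.955100+0.943200+0.916000+0.894400+0.855600))/(1+486/15877) = 1007/1250 ≈ 0.805600
step 8 [8y] swap r/1=2299/71209: DF=(1 − 2299/71209·(0.980900+0.955100+0.943200+0.916000+0.894400+0.855600+0.805600))/(1+2299/71209) = 7701/10000 ≈ 0.770100

1 1 9809/10000
2 2 9551/10000
3 3 1179/1250
4 4 229/250
5 5 559/625
6 6 2139/2500
7 7 1007/1250
8 8 7701/10000
DF(1y) is solved at step 1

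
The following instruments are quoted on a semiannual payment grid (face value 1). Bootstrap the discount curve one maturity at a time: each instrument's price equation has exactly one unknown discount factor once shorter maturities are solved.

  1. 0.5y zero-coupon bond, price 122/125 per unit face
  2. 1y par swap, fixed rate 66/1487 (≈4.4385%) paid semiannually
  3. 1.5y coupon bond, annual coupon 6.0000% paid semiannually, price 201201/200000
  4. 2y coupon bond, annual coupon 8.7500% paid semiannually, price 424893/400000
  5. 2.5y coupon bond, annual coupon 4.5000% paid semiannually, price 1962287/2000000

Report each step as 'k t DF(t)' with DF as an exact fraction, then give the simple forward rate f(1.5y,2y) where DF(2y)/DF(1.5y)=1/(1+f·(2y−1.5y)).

1 1/2 122/125
2 1 9571/10000
3 3/2 2301/2500
4 2 8981/10000
5 5/2 877/1000
f(1.5y,2y) = ((2301/2500)/(8981/10000) − 1)/(1/2) = 446/8981 ≈ 4.9660%

step 1 [0.5y] zero: DF = P = 122/125 ≈ 0.976000
step 2 [1y] swap r/2=33/1487: DF=(1 − 33/1487·(0.976000))/(1+33/1487) = 9571/10000 ≈ 0.957100
step 3 [1.5y] bond c/2=3/100: DF=(201201/200000 − 3/100·(0.976000+0.957100))/(1+3/100) = 2301/2500 ≈ 0.920400
step 4 [2y] bond c/2=7/160: DF=(424893/400000 − 7/160·(0.976000+0.957100+0.920400))/(1+7/160) = 8981/10000 ≈ 0.898100
step 5 [2.5y] bond c/2=9/400: DF=(1962287/2000000 − 9/400·(0.976000+0.957100+0.920400+0.898100))/(1+9/400) = 877/1000 ≈ 0.877000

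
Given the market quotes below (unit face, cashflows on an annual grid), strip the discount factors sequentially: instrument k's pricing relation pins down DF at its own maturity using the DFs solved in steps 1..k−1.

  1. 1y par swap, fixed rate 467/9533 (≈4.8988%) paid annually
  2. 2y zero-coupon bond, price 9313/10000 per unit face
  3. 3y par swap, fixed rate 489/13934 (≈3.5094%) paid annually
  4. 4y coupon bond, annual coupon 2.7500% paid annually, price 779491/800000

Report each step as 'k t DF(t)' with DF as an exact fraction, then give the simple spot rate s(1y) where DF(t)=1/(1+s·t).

step 1 [1y] swap r/1=467/9533: DF=(1 − 467/9533·(0))/(1+467/9533) = 9533/10000 ≈ 0.953300
step 2 [2y] zero: DF = P = 9313/10000 ≈ 0.931300
step 3 [3y] swap r/1=489/13934: DF=(1 − 489/13934·(0.953300+0.931300))/(1+489/13934) = 4511/5000 ≈ 0.902200
step 4 [4y] bond c/1=11/400: DF=(779491/800000 − 11/400·(0.953300+0.931300+0.902200))/(1+11/400) = 8737/10000 ≈ 0.873700

1 1 9533/10000
2 2 9313/10000
3 3 4511/5000
4 4 8737/10000
s(1y) = (1/(9533/10000) − 1)/(1) = 467/9533 ≈ 4.8988%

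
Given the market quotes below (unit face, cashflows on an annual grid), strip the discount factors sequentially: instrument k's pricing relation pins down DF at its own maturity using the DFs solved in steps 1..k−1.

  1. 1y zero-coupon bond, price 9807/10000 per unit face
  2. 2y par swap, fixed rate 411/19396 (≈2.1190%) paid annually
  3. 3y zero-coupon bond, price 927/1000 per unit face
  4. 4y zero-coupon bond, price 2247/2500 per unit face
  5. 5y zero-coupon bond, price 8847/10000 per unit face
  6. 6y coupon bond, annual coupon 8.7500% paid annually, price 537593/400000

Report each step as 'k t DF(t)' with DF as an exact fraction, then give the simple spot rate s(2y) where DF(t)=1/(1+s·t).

1 1 9807/10000
2 2 9589/10000
3 3 927/1000
4 4 2247/2500
5 5 8847/10000
6 6 8617/10000
s(2y) = (1/(9589/10000) − 1)/(2) = 411/19178 ≈ 2.1431%

step 1 [1y] zero: DF = P = 9807/10000 ≈ 0.980700
step 2 [2y] swap r/1=411/19396: DF=(1 − 411/19396·(0.980700))/(1+411/19396) = 9589/10000 ≈ 0.958900
step 3 [3y] zero: DF = P = 927/1000 ≈ 0.927000
step 4 [4y] zero: DF = P = 2247/2500 ≈ 0.898800
step 5 [5y] zero: DF = P = 8847/10000 ≈ 0.884700
step 6 [6y] bond c/1=7/80: DF=(537593/400000 − 7/80·(0.980700+0.958900+0.927000+0.898800+0.884700))/(1+7/80) = 8617/10000 ≈ 0.861700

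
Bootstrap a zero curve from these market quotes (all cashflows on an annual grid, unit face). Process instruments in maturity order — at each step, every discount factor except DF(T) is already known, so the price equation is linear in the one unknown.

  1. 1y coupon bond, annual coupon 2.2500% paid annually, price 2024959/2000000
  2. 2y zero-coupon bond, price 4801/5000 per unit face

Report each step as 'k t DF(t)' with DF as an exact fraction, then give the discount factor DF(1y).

step 1 [1y] bond c/1=9/400: DF=(2024959/2000000 − 9/400·(0))/(1+9/400) = 4951/5000 ≈ 0.990200
step 2 [2y] zero: DF = P = 4801/5000 ≈ 0.960200

1 1 4951/5000
2 2 4801/5000
DF(1y) = 4951/5000 ≈ 0.990200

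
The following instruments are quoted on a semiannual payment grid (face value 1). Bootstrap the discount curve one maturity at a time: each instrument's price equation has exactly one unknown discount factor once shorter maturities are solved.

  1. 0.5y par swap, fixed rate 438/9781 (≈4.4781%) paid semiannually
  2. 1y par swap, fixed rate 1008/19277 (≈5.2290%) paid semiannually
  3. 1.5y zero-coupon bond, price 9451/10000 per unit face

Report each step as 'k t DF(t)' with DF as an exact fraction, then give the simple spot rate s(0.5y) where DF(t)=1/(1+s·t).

1 1/2 9781/10000
2 1 1187/1250
3 3/2 9451/10000
s(0.5y) = (1/(9781/10000) − 1)/(1/2) = 438/9781 ≈ 4.4781%

step 1 [0.5y] swap r/2=219/9781: DF=(1 − 219/9781·(0))/(1+219/9781) = 9781/10000 ≈ 0.978100
step 2 [1y] swap r/2=504/19277: DF=(1 − 504/19277·(0.978100))/(1+504/19277) = 1187/1250 ≈ 0.949600
step 3 [1.5y] zero: DF = P = 9451/10000 ≈ 0.945100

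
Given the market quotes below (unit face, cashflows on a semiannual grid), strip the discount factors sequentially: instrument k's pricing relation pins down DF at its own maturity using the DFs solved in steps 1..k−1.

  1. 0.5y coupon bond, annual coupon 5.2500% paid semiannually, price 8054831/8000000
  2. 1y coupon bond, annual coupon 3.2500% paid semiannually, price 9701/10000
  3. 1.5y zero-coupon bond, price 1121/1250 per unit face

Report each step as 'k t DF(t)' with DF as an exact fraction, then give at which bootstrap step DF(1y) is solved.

1 1/2 9811/10000
2 1 9389/10000
3 3/2 1121/1250
DF(1y) is solved at step 2

step 1 [0.5y] bond c/2=21/800: DF=(8054831/8000000 − 21/800·(0))/(1+21/800) = 9811/10000 ≈ 0.981100
step 2 [1y] bond c/2=13/800: DF=(9701/10000 − 13/800·(0.981100))/(1+13/800) = 9389/10000 ≈ 0.938900
step 3 [1.5y] zero: DF = P = 1121/1250 ≈ 0.896800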